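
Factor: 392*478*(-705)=-1*2^4*3^1*5^1*7^2*47^1*239^1=-132100080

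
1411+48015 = 49426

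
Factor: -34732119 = -1*3^1*53^1*61^1*3581^1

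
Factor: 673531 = 19^1*35449^1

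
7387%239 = 217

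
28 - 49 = -21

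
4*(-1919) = -7676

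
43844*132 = 5787408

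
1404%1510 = 1404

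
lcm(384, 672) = 2688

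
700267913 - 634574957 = 65692956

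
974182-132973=841209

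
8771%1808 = 1539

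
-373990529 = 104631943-478622472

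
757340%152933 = 145608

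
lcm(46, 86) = 1978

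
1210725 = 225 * 5381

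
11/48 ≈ 0.229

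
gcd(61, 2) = 1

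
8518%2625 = 643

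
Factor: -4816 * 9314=-1 * 2^5 * 7^1 * 43^1 * 4657^1=-44856224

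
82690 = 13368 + 69322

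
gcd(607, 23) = 1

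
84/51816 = 7/4318 ≈ 0.00162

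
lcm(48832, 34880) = 244160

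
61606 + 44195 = 105801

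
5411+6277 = 11688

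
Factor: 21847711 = 41^1 * 233^1 * 2287^1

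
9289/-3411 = -2 - 2467/3411 ≈ -2.72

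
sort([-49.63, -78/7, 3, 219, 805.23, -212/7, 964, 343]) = [-49.63, -212/7, -78/7, 3, 219, 343, 805.23, 964]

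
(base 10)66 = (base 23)2k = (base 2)1000010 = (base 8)102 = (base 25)2g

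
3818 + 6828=10646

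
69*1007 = 69483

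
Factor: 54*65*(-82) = -1*2^2*3^3*5^1*13^1*41^1 = -287820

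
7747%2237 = 1036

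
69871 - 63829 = 6042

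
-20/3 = -6 - 2/3 ≈ -6.67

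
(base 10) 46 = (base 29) 1h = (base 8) 56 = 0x2e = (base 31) 1f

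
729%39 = 27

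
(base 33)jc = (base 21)199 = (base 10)639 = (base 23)14i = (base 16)27f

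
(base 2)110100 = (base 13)40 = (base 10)52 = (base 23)26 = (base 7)103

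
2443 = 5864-3421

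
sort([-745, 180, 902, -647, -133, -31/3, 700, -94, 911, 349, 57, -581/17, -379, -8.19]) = [-745, -647, -379, -133, -94, -581/17, -31/3, -8.19, 57, 180, 349, 700, 902, 911]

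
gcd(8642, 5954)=2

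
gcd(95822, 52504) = 2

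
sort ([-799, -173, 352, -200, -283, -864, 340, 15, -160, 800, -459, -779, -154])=[-864, -799, -779, -459, -283, -200, -173, -160, -154, 15, 340, 352, 800]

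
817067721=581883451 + 235184270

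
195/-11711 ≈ -0.0167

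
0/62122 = 0 = 0.00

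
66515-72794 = -6279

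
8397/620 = 13 + 337/620 ≈ 13.54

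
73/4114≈0.0177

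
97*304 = 29488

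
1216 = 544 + 672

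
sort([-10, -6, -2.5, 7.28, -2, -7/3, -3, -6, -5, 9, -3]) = [-10, -6, -6, -5, -3, -3, -2.5, -7/3, -2, 7.28, 9]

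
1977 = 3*659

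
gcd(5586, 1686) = 6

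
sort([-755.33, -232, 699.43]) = [-755.33, -232, 699.43]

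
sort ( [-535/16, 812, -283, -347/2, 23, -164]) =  [-283, -347/2, -164, -535/16, 23, 812]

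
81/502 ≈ 0.161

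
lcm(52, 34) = 884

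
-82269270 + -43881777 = -126151047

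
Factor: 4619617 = 229^1 * 20173^1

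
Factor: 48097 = 7^1*6871^1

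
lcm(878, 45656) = 45656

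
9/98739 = 1/10971 ≈ 0.0000911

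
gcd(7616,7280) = 112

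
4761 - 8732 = -3971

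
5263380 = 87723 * 60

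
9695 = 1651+8044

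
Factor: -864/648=-1*2^2*3^ (-1)=-4/3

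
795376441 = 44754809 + 750621632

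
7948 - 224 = 7724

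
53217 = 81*657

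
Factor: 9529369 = 31^1 * 307399^1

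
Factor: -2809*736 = -1*2^5*23^1*53^2 = -2067424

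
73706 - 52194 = 21512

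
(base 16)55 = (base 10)85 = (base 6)221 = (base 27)34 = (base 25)3a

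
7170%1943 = 1341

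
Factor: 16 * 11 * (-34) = -1 * 2^5 * 11^1 * 17^1 = -5984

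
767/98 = 7 + 81/98 ≈ 7.83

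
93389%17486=5959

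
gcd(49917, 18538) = 1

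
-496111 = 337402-833513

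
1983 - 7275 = -5292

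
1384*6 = 8304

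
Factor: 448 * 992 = 2^11 * 7^1 * 31^1 = 444416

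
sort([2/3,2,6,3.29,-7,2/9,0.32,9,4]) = [-7,2/9,0.32,2/3,2,3.29,4,6,9]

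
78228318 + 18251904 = 96480222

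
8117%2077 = 1886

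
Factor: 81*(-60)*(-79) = 2^2*3^5*5^1*79^1 = 383940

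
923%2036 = 923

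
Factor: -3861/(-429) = 3^2 = 9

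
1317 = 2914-1597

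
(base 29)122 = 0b1110000101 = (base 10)901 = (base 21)20j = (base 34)qh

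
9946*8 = 79568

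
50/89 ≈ 0.562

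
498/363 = 1 + 45/121 ≈ 1.37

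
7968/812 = 9+165/203≈9.81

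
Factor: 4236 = 2^2*3^1*353^1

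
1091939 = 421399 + 670540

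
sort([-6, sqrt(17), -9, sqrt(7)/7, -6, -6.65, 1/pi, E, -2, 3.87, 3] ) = [-9, -6.65, -6, -6, -2, 1/pi, sqrt(7)/7, E, 3, 3.87, sqrt(17)] 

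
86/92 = 43/46 ≈ 0.935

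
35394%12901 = 9592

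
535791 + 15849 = 551640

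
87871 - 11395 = 76476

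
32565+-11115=21450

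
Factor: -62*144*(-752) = 2^9*3^2*31^1*47^1 = 6713856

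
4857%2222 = 413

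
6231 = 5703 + 528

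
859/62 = 13 + 53/62 ≈ 13.85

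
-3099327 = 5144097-8243424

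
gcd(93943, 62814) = 1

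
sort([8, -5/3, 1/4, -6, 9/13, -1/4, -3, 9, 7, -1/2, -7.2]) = [-7.2, -6, -3, -5/3, -1/2, -1/4, 1/4, 9/13, 7, 8, 9]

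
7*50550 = 353850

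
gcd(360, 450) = 90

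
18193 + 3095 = 21288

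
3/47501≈0.0000632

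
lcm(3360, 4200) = 16800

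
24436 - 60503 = -36067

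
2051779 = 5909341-3857562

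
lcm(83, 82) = 6806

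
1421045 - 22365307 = -20944262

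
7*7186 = 50302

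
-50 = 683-733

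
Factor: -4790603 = -1 * 19^1 * 89^1 * 2833^1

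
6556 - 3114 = 3442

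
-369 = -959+590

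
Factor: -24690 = -1 * 2^1 * 3^1 * 5^1 * 823^1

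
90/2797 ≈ 0.0322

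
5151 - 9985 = -4834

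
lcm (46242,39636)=277452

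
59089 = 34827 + 24262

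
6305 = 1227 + 5078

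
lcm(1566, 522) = 1566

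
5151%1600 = 351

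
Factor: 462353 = 401^1*1153^1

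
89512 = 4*22378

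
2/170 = 1/85 ≈ 0.0118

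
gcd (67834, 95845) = 1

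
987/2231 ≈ 0.442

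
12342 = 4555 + 7787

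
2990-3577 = -587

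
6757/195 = 34 + 127/195 ≈ 34.65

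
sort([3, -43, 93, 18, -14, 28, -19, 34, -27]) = [-43, -27, -19, -14, 3, 18, 28, 34, 93]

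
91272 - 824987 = -733715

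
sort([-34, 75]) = [-34, 75]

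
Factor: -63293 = -1*167^1*379^1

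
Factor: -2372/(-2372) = 1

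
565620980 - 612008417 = -46387437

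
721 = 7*103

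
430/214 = 2 + 1/107 ≈ 2.01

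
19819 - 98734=-78915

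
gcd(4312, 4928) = 616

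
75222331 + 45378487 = 120600818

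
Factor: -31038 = -1*2^1*3^1*7^1*739^1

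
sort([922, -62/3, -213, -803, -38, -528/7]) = [-803, -213, -528/7, -38, -62/3, 922]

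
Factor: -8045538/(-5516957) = 2^1 * 3^1 * 23^1 * 173^1 * 337^1 * 5516957^(-1)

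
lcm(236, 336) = 19824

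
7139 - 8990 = -1851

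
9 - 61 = -52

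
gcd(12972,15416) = 188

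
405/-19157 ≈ -0.0211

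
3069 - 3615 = -546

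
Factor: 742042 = 2^1*7^1*53003^1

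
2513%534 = 377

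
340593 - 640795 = -300202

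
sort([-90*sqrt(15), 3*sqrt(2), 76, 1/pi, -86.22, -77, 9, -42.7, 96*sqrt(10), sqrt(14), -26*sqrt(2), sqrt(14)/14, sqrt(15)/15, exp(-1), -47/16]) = [-90*sqrt(15), -86.22, -77, -42.7, -26*sqrt(2), -47/16, sqrt(15)/15, sqrt(14)/14, 1/pi, exp(-1), sqrt(14), 3*sqrt(2), 9, 76, 96*sqrt(10)]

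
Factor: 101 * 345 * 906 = 2^1 * 3^2 * 5^1 * 23^1 * 101^1 * 151^1 = 31569570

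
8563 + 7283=15846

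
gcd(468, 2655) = 9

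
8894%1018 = 750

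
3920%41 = 25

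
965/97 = 9 + 92/97 ≈ 9.95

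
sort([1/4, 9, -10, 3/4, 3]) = [-10, 1/4, 3/4, 3, 9]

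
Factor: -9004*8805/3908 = -1*3^1*5^1*587^1*977^(-1)*2251^1 = -19820055/977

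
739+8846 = 9585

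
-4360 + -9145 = -13505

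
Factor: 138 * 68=2^3 * 3^1 * 17^1 * 23^1=9384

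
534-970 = -436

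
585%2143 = 585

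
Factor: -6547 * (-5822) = 2^1 * 41^1 * 71^1 * 6547^1 = 38116634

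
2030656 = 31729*64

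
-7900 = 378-8278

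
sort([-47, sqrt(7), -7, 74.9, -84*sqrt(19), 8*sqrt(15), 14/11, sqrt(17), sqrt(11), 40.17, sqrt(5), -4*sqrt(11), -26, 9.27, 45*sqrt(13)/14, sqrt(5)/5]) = [-84*sqrt(19), -47, -26, -4*sqrt(11), -7, sqrt(5)/5, 14/11, sqrt(5), sqrt(7), sqrt(11), sqrt(17), 9.27, 45*sqrt(13)/14, 8*sqrt(15), 40.17, 74.9]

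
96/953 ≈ 0.101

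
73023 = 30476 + 42547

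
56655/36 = 6295/4 = 1573.75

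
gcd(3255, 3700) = 5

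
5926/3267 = 1 + 2659/3267 ≈ 1.81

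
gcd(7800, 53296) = 8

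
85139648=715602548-630462900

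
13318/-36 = -369 - 17/18 ≈ -369.94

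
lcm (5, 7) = 35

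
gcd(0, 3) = 3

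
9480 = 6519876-6510396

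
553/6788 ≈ 0.0815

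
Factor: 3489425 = 5^2*29^1*4813^1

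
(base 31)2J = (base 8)121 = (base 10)81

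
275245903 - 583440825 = -308194922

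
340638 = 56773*6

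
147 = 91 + 56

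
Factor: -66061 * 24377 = -1 * 19^1 * 31^1 * 1283^1 * 2131^1 = -1610368997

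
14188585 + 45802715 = 59991300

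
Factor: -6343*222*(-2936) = 2^4*3^1*37^1*367^1*6343^1 = 4134316656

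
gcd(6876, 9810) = 18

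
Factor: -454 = -1*2^1*227^1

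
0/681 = 0 = 0.00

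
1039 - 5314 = -4275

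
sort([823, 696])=[696, 823]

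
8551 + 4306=12857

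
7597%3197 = 1203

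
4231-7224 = -2993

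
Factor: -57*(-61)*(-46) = -1*2^1*3^1*19^1*23^1*61^1 = -159942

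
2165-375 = 1790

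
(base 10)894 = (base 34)qa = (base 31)sq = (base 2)1101111110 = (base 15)3e9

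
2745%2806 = 2745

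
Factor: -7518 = -1*2^1*3^1*7^1*179^1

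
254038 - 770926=-516888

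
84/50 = 42/25 = 1.68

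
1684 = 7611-5927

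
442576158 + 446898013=889474171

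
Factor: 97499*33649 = 7^1*11^1*19^1*23^1*97499^1 = 3280743851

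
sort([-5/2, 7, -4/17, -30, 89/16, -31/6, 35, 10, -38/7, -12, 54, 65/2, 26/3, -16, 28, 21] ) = [-30, -16, -12, -38/7, -31/6, -5/2, -4/17, 89/16, 7, 26/3, 10, 21, 28, 65/2, 35, 54] 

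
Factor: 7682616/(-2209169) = -1 * 2^3 * 3^2 * 106703^1 * 2209169^(-1)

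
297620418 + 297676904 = 595297322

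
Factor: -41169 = -1*3^1*13723^1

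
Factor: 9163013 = 37^1 * 247649^1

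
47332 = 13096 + 34236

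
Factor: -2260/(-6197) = 2^2*5^1*113^1*6197^(-1)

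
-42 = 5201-5243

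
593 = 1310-717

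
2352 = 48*49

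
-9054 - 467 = -9521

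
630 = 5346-4716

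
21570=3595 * 6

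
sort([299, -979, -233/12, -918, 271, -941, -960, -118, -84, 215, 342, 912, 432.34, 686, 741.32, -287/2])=[-979, -960, -941, -918, -287/2, -118, -84, -233/12, 215, 271, 299, 342, 432.34, 686, 741.32, 912]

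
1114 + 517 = 1631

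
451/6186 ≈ 0.0729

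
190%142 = 48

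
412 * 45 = 18540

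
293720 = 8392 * 35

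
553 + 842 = 1395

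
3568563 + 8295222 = 11863785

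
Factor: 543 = 3^1*181^1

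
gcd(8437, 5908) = 1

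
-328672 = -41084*8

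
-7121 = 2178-9299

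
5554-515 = 5039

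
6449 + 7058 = 13507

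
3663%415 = 343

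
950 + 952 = 1902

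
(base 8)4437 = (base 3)10012111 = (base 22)4i3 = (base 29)2mf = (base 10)2335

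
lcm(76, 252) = 4788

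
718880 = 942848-223968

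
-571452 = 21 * (-27212)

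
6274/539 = 11+345/539 ≈ 11.64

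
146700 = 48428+98272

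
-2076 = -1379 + -697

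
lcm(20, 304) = 1520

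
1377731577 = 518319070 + 859412507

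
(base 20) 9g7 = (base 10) 3927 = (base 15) 126c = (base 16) f57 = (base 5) 111202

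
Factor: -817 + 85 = -1*2^2*3^1*61^1 = -732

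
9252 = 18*514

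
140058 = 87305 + 52753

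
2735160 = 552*4955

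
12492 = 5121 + 7371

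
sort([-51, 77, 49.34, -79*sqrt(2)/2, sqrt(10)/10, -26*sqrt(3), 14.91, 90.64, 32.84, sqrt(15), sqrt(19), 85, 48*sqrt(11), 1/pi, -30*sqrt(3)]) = [-79*sqrt(2)/2, -30*sqrt(3), -51, -26*sqrt(3), sqrt(10)/10, 1/pi, sqrt(15), sqrt(19), 14.91, 32.84, 49.34, 77, 85, 90.64, 48*sqrt(11)]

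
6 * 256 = 1536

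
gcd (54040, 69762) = 14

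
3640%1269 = 1102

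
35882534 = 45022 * 797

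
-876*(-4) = 3504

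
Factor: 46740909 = 3^1*15580303^1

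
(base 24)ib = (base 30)en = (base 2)110111011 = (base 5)3233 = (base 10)443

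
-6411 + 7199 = 788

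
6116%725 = 316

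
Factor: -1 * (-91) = 7^1 * 13^1 = 91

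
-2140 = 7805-9945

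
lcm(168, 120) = 840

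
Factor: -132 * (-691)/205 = 2^2 * 3^1 * 5^(-1) * 11^1 * 41^(-1) * 691^1 = 91212/205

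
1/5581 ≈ 0.000179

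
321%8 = 1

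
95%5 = 0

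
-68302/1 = -68302 = -68302.00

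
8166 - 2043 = 6123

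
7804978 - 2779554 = 5025424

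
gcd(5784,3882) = 6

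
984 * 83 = 81672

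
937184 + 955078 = 1892262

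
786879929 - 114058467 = 672821462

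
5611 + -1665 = 3946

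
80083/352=227 + 179/352 ≈ 227.51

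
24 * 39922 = 958128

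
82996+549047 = 632043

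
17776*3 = 53328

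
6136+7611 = 13747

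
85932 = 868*99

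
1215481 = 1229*989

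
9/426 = 3/142 ≈ 0.0211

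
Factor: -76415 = -1*5^1*17^1*29^1*31^1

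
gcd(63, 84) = 21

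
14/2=7=7.00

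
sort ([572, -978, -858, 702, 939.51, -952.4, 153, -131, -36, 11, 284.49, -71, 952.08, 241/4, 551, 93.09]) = [-978, -952.4, -858, -131, -71, -36, 11, 241/4, 93.09, 153, 284.49, 551, 572, 702, 939.51, 952.08]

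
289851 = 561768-271917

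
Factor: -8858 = -1 * 2^1 * 43^1 * 103^1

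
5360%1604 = 548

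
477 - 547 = -70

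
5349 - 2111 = 3238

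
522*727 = 379494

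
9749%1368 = 173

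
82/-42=-41/21 ≈ -1.95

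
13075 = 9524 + 3551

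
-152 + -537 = -689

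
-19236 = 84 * (-229)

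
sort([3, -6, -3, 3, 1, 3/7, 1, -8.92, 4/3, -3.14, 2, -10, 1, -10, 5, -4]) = [-10, -10, -8.92, -6, -4, -3.14, -3, 3/7, 1, 1, 1, 4/3, 2, 3, 3, 5]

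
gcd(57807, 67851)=27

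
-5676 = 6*(-946)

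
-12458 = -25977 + 13519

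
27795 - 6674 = 21121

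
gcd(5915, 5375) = 5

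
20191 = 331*61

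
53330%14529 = 9743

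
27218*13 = 353834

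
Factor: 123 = 3^1 * 41^1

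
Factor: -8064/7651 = -1*2^7*3^2*1093^ (-1) = -1152/1093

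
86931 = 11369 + 75562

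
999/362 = 2 + 275/362 ≈ 2.76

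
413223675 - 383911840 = 29311835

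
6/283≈0.0212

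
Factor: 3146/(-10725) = -1*2^1*3^(-1)*5^(-2)*11^1 = -22/75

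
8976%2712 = 840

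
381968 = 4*95492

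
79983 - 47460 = 32523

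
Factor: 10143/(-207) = -1 * 7^2 = -49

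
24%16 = 8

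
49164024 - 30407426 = 18756598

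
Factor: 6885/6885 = 1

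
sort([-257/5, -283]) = [-283, -257/5]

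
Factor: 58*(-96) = -1*2^6*3^1*29^1 = -5568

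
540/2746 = 270/1373 ≈ 0.197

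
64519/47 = 1372 + 35/47 ≈ 1372.74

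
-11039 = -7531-3508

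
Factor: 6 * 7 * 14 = 2^2 * 3^1 * 7^2 = 588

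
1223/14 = 87 + 5/14 ≈ 87.36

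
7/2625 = 1/375 ≈ 0.00267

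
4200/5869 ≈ 0.716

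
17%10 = 7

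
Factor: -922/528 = -1 * 2^(-3) * 3^(-1) * 11^(-1) * 461^1 = -461/264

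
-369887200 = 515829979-885717179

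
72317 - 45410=26907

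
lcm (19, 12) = 228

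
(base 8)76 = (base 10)62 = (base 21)2k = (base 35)1r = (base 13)4a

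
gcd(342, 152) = 38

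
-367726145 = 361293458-729019603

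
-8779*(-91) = 798889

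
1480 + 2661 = 4141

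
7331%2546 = 2239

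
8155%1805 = 935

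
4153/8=519 + 1/8≈519.13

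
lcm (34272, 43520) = 2741760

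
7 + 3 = 10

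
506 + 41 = 547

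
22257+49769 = 72026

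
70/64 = 35/32 ≈ 1.09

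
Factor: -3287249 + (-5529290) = -1*311^1*28349^1 = -8816539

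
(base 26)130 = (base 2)1011110010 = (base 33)ms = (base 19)21d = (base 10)754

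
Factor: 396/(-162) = -1*2^1*3^(-2)*11^1 = -22/9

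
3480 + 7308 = 10788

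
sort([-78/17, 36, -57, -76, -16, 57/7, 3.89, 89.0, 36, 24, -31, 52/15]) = [-76, -57, -31, -16, -78/17, 52/15, 3.89, 57/7, 24, 36, 36, 89.0]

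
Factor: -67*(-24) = 2^3*3^1*67^1 = 1608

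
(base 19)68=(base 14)8a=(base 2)1111010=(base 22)5c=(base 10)122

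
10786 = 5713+5073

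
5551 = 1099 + 4452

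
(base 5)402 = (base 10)102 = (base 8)146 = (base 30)3c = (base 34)30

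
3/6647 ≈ 0.000451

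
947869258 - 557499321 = 390369937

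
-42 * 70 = -2940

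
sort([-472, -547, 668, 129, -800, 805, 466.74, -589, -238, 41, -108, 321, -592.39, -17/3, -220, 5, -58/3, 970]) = [-800, -592.39, -589, -547, -472, -238, -220, -108, -58/3, -17/3, 5, 41, 129, 321, 466.74, 668, 805, 970]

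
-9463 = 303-9766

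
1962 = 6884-4922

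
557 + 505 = 1062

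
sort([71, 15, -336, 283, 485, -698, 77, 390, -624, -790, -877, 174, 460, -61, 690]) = [-877, -790, -698, -624, -336, -61, 15, 71, 77, 174, 283, 390, 460, 485, 690]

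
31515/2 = 15757 + 1/2 = 15757.50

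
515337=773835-258498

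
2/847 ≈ 0.00236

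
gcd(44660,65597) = 7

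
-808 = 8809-9617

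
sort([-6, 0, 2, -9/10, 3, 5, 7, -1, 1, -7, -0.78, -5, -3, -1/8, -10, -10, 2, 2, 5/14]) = [-10, -10, -7, -6, -5, -3, -1, -9/10, -0.78, -1/8, 0, 5/14, 1, 2, 2, 2, 3, 5, 7]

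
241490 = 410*589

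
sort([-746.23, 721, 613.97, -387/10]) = [-746.23, -387/10, 613.97, 721]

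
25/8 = 3 + 1/8 ≈ 3.13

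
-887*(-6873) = 6096351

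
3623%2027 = 1596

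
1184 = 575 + 609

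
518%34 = 8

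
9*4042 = 36378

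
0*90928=0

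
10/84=5/42 ≈ 0.119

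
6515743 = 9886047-3370304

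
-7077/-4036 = 1 + 3041/4036 ≈ 1.75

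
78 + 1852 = 1930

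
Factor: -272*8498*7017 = -1*2^5*3^1*7^1*17^1*607^1*2339^1 = -16219486752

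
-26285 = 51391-77676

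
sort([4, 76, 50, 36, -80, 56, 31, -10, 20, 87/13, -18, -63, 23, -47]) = [-80, -63, -47, -18, -10, 4, 87/13, 20, 23, 31, 36, 50, 56, 76]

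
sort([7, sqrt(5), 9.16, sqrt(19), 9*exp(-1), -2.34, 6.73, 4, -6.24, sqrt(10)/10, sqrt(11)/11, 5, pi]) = [-6.24, -2.34, sqrt(11)/11, sqrt(10)/10, sqrt(5), pi, 9*exp(-1), 4, sqrt(19), 5, 6.73, 7, 9.16]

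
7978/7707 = 1 + 271/7707 ≈ 1.04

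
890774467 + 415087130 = 1305861597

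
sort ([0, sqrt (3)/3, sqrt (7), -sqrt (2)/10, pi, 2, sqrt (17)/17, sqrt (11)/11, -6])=[-6, -sqrt (2)/10, 0, sqrt (17)/17, sqrt (11)/11, sqrt (3)/3, 2, sqrt (7), pi]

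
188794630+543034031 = 731828661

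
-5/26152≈-0.000191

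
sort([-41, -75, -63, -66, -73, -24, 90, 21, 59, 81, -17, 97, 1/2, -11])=[-75, -73, -66, -63, -41, -24, -17, -11, 1/2, 21, 59, 81, 90, 97]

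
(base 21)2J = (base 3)2021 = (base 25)2B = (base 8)75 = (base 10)61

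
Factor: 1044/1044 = 1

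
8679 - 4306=4373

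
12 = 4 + 8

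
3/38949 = 1/12983 ≈ 0.0000770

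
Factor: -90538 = -1*2^1*7^1*29^1*223^1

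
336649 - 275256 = 61393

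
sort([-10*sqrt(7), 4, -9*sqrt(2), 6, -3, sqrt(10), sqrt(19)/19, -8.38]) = [-10*sqrt(7), -9*sqrt(2), -8.38, -3, sqrt(19)/19, sqrt(10), 4, 6]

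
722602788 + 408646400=1131249188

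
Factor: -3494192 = -1*2^4*13^1*107^1*157^1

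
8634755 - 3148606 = 5486149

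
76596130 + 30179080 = 106775210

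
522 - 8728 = -8206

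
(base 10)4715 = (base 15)15e5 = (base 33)4at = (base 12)288b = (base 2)1001001101011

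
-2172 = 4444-6616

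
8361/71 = 117 + 54/71 ≈ 117.76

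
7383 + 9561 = 16944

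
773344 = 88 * 8788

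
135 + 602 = 737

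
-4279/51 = -83 - 46/51 ≈ -83.90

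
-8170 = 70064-78234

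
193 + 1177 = 1370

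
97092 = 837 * 116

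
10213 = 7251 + 2962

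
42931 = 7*6133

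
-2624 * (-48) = 125952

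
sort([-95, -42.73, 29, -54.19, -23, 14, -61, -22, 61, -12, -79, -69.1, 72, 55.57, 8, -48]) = [-95, -79, -69.1, -61, -54.19, -48, -42.73, -23, -22, -12, 8, 14, 29, 55.57, 61, 72]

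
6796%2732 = 1332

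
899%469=430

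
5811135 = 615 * 9449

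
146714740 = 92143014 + 54571726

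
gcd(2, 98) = 2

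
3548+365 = 3913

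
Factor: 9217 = 13^1 * 709^1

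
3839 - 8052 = -4213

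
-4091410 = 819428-4910838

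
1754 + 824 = 2578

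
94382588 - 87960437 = 6422151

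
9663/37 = 261 + 6/37 ≈ 261.16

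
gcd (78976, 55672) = 8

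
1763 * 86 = 151618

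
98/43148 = 7/3082≈0.00227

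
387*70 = 27090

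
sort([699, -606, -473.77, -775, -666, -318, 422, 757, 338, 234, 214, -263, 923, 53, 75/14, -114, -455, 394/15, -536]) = [-775, -666, -606, -536, -473.77, -455, -318, -263, -114, 75/14, 394/15, 53, 214, 234, 338, 422, 699, 757, 923]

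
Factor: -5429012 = -1*2^2*23^1*59011^1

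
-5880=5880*(-1)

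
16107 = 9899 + 6208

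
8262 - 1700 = 6562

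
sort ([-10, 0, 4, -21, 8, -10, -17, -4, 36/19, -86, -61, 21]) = [-86, -61, -21, -17, -10, -10, -4, 0, 36/19, 4, 8, 21]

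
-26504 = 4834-31338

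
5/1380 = 1/276 ≈ 0.00362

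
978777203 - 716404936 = 262372267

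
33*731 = 24123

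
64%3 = 1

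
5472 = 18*304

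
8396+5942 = 14338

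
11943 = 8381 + 3562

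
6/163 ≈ 0.0368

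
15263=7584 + 7679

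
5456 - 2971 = 2485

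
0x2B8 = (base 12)4A0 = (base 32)LO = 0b1010111000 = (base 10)696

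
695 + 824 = 1519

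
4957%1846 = 1265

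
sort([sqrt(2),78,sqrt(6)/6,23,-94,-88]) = [-94,-88,sqrt(6)/6,sqrt(2),23,78]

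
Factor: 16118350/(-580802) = -1 * 5^2 * 149^(-1) * 479^1 * 673^1 * 1949^(-1) = -8059175/290401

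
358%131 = 96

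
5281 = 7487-2206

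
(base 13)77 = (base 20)4i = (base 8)142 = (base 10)98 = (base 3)10122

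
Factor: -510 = -1 * 2^1 * 3^1 * 5^1 * 17^1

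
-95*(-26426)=2510470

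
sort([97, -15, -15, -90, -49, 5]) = [-90, -49, -15, -15, 5, 97]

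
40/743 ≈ 0.0538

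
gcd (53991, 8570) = 857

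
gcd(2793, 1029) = 147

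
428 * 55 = 23540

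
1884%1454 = 430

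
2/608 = 1/304 ≈ 0.00329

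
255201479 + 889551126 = 1144752605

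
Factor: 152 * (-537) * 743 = -1 * 2^3 * 3^1 * 19^1 * 179^1 * 743^1 = -60646632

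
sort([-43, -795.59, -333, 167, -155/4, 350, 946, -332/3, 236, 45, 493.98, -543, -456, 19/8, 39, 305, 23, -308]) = [-795.59, -543, -456, -333, -308, -332/3, -43, -155/4, 19/8, 23, 39, 45, 167, 236, 305, 350, 493.98, 946]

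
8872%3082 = 2708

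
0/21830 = 0 = 0.00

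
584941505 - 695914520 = -110973015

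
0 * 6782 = 0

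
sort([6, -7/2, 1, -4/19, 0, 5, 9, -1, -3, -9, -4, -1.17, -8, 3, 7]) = [-9, -8, -4, -7/2, -3, -1.17, -1, -4/19, 0, 1, 3, 5, 6, 7, 9]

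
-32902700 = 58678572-91581272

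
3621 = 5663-2042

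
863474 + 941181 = 1804655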